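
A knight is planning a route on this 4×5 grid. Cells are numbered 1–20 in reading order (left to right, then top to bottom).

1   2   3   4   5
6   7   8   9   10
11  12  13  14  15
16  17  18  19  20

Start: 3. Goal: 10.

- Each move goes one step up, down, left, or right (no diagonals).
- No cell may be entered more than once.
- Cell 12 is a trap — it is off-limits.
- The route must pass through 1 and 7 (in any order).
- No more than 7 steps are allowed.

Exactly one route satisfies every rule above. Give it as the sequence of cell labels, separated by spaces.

3 2 1 6 7 8 9 10

The budget equals the shortest possible length, so every move has to be on a shortest route through the required cells.
Route from 3: left 2 to 1, down 1 to 6, right 4 to 10 — 7 moves in all.
Check: all required cells visited; 7 ≤ 7 moves.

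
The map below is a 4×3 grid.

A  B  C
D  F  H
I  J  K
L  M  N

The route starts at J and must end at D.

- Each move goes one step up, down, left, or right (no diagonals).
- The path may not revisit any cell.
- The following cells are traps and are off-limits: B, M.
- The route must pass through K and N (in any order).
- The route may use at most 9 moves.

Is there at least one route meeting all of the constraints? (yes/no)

N must be visited but has only one open neighbour (K), and it is neither the start nor the goal — the route would have to enter and leave through K, re-entering it.

no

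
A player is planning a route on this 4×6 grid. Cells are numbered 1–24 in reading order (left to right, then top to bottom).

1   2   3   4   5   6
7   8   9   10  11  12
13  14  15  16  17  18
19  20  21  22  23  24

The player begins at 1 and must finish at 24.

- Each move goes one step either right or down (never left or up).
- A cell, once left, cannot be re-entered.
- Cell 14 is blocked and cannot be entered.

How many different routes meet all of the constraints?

A right/down-only route from 1 to 24 makes exactly 3 down-moves and 5 right-moves in some order.
With no other constraints that would be C(8,3) = 56 routes.
Subtract routes through each blocked cell (inclusion–exclusion for overlaps): − through 14: 15 → 41.
That gives 41 routes.

41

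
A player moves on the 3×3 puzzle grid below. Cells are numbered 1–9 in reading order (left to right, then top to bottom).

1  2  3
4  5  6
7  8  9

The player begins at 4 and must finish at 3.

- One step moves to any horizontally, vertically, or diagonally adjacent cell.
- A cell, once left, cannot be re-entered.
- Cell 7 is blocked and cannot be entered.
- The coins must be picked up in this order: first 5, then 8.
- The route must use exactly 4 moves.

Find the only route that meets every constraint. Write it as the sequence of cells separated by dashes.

The waypoints must appear in the order 5, 8, with no cell reused.
Route from 4: right 1 to 5, down 1 to 8, up-right 1 to 6, up 1 to 3 — 4 moves in all.
Check: order respected (5 at step 1, 8 at step 2); 4 moves as required.

4 - 5 - 8 - 6 - 3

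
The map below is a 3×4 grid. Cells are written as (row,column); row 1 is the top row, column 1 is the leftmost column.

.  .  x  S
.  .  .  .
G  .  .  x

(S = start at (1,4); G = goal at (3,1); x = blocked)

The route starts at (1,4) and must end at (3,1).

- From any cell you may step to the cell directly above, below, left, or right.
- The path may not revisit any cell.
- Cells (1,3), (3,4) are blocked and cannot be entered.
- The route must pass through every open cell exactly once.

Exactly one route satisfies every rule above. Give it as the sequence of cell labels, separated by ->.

Need to visit all 10 open cells exactly once, starting at (1,4) and ending at (3,1).
Cell (1,2) has only two open neighbours ((2,2) and (1,1)), so the path must pass straight through it: one of those is the cell it's entered from and the other is where it exits.
Route from (1,4): down 1 to (2,4), left 1 to (2,3), down 1 to (3,3), left 1 to (3,2), up 2 to (1,2), left 1 to (1,1), down 2 to (3,1) — 9 moves in all.
Check: all 10 open cells covered.

(1,4) -> (2,4) -> (2,3) -> (3,3) -> (3,2) -> (2,2) -> (1,2) -> (1,1) -> (2,1) -> (3,1)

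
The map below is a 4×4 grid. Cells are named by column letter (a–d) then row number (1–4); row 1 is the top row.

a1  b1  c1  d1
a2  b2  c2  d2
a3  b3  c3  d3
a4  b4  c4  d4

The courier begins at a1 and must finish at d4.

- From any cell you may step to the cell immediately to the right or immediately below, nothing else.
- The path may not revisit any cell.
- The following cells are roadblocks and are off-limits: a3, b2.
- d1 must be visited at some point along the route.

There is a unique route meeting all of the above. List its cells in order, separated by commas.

Moves only go right or down, so the column and row indices never decrease.
Route from a1: 3× right (reaching d1), 3× down (reaching d4) — 6 moves in all.
Check: all required cells visited.

a1, b1, c1, d1, d2, d3, d4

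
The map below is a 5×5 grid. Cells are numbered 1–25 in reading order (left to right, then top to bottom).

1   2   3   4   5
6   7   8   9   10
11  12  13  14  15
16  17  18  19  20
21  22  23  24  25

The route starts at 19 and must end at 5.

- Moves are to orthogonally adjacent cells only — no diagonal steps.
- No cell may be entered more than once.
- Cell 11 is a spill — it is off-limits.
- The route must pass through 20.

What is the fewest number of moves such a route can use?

4

Any route passes through 20 somewhere between 19 and 5. Summing Manhattan distances along the two legs (19 → 20 → 5) gives a lower bound of 1 + 3 = 4 moves.
A route of 4 moves achieves this: 19 → 20 → 15 → 10 → 5.
Since 4 matches the lower bound, it is optimal.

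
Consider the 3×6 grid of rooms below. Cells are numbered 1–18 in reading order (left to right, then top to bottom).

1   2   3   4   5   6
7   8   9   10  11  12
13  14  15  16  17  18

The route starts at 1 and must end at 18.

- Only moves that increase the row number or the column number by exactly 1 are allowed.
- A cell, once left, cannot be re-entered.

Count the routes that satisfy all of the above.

A right/down-only route from 1 to 18 makes exactly 2 down-moves and 5 right-moves in some order.
With no other constraints that would be C(7,2) = 21 routes.
That gives 21 routes.

21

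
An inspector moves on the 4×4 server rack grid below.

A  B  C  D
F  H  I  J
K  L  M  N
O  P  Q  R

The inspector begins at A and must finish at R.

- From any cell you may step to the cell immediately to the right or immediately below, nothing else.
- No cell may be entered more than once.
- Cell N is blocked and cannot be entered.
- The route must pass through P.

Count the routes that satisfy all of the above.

A right/down-only route from A to R makes exactly 3 down-moves and 3 right-moves in some order.
With no other constraints that would be C(6,3) = 20 routes.
Split at P and multiply the segment counts (each segment already excludes blocked cells): A→P: 4; P→R: 1; product = 4.
That gives 4 routes.

4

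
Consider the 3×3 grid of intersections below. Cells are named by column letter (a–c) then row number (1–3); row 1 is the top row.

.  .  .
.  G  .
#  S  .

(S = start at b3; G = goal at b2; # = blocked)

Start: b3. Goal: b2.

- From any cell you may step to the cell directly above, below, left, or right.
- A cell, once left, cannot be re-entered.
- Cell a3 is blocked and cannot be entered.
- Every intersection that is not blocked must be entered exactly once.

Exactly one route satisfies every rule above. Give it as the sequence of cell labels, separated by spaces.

Need to visit all 8 open cells exactly once, starting at b3 and ending at b2.
Route from b3: right 1 to c3, up 2 to c1, left 2 to a1, down 1 to a2, right 1 to b2 — 7 moves in all.
Check: all 8 open cells covered.

b3 c3 c2 c1 b1 a1 a2 b2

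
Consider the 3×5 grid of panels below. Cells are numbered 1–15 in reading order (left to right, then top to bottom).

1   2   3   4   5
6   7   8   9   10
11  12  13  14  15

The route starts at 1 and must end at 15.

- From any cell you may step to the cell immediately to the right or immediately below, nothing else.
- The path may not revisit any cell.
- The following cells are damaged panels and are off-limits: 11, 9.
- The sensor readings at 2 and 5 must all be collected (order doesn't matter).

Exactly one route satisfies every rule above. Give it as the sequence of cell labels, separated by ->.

Moves only go right or down, so the column and row indices never decrease.
Route from 1: 4× right (reaching 5), 2× down (reaching 15) — 6 moves in all.
Check: all required cells visited.

1 -> 2 -> 3 -> 4 -> 5 -> 10 -> 15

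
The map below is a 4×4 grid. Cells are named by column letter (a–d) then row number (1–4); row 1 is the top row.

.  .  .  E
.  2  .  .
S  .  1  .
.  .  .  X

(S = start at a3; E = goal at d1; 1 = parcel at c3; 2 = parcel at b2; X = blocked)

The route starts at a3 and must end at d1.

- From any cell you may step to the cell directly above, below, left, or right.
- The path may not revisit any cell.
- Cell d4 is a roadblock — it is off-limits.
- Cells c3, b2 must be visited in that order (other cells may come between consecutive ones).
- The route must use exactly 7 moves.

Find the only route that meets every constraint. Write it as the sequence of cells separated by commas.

a3, b3, c3, c2, b2, b1, c1, d1

The waypoints must appear in the order c3, b2, with no cell reused.
Route from a3: right 2 to c3, up 1 to c2, left 1 to b2, up 1 to b1, right 2 to d1 — 7 moves in all.
Check: order respected (1 at step 2, 2 at step 4); 7 moves as required.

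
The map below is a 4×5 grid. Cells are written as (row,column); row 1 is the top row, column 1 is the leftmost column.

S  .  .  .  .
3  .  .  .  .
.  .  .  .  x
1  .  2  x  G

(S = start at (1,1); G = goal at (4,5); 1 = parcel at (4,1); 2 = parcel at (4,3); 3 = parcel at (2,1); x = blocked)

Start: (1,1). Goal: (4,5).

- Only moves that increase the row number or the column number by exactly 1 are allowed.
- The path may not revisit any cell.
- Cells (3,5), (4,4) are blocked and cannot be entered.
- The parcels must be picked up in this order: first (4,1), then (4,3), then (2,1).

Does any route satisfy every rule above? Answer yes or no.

no

(2,1) lies above (4,3), so going from (4,3) to (2,1) would need an upward move — but moves only go right/down, so (4,3) cannot be visited before (2,1).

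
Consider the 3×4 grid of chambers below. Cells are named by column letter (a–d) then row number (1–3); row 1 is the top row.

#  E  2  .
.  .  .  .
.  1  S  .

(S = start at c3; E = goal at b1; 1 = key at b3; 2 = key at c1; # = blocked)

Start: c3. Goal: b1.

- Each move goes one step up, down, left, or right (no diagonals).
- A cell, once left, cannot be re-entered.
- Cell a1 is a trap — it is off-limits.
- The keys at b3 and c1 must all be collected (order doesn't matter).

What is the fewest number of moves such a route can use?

Any route passes through b3 and c1 in some order between c3 and b1. Summing Manhattan distances along each leg and taking the cheapest ordering (c3 → b3 → c1 → b1) gives a lower bound of 1 + 3 + 1 = 5 moves.
A route of 5 moves achieves this: c3 → b3 → b2 → c2 → c1 → b1.
Since 5 matches the lower bound, it is optimal.

5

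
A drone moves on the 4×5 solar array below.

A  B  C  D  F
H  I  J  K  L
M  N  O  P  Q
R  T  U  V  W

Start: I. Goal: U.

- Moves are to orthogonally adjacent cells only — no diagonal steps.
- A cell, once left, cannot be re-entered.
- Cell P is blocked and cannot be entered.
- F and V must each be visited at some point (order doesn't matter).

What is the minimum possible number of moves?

9

Any route passes through F and V in some order between I and U. Summing Manhattan distances along each leg and taking the cheapest ordering (I → F → V → U) gives a lower bound of 4 + 4 + 1 = 9 moves.
A route of 9 moves achieves this: I → B → C → D → F → L → Q → W → V → U.
Since 9 matches the lower bound, it is optimal.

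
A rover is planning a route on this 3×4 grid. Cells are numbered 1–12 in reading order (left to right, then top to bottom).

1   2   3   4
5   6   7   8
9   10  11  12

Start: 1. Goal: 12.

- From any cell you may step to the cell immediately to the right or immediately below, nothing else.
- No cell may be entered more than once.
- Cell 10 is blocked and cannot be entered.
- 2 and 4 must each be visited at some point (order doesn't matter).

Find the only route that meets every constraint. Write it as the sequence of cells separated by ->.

Moves only go right or down, so the column and row indices never decrease.
Route from 1: right 3 to 4, down 2 to 12 — 5 moves in all.
Check: all required cells visited.

1 -> 2 -> 3 -> 4 -> 8 -> 12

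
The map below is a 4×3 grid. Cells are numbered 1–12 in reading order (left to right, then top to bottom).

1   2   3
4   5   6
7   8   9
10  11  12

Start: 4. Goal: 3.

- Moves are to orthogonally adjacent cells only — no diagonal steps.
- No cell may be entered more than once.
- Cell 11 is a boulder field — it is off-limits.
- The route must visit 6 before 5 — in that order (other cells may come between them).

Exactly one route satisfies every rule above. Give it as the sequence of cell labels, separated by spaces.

The waypoints must appear in the order 6, 5, with no cell reused.
Route from 4: down 1 to 7, right 2 to 9, up 1 to 6, left 1 to 5, up 1 to 2, right 1 to 3 — 7 moves in all.
Check: order respected (6 at step 4, 5 at step 5).

4 7 8 9 6 5 2 3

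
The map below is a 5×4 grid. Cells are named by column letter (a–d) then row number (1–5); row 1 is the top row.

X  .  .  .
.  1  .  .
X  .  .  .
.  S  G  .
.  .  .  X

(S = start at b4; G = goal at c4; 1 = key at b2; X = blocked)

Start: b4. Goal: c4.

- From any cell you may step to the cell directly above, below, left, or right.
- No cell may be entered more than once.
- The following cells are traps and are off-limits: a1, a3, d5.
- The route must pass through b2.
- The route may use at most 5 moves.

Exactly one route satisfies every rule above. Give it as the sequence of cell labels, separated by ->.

b4 -> b3 -> b2 -> c2 -> c3 -> c4

The 5-move cap with required stops at b2 leaves no slack for detours.
Route from b4: up 2 to b2, right 1 to c2, down 2 to c4 — 5 moves in all.
Check: all required cells visited; 5 ≤ 5 moves.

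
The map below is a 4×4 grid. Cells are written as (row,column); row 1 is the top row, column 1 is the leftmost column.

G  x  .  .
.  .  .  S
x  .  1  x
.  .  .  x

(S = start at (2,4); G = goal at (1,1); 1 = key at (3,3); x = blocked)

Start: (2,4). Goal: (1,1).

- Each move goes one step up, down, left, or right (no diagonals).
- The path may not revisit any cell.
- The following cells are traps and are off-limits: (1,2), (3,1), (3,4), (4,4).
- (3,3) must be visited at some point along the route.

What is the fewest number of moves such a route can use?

Any route passes through (3,3) somewhere between (2,4) and (1,1). Summing Manhattan distances along the two legs ((2,4) → (3,3) → (1,1)) gives a lower bound of 2 + 4 = 6 moves.
A route of 6 moves achieves this: (2,4) → (2,3) → (3,3) → (3,2) → (2,2) → (2,1) → (1,1).
Since 6 matches the lower bound, it is optimal.

6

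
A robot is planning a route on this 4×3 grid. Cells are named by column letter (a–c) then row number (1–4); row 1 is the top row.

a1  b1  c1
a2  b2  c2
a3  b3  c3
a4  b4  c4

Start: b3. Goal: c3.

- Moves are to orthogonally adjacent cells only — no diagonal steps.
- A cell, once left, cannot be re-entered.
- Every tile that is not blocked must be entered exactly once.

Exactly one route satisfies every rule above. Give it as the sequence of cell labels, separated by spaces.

Need to visit all 12 open cells exactly once, starting at b3 and ending at c3.
Route from b3: up 1 to b2, right 1 to c2, up 1 to c1, left 2 to a1, down 3 to a4, right 2 to c4, up 1 to c3 — 11 moves in all.
Check: all 12 open cells covered.

b3 b2 c2 c1 b1 a1 a2 a3 a4 b4 c4 c3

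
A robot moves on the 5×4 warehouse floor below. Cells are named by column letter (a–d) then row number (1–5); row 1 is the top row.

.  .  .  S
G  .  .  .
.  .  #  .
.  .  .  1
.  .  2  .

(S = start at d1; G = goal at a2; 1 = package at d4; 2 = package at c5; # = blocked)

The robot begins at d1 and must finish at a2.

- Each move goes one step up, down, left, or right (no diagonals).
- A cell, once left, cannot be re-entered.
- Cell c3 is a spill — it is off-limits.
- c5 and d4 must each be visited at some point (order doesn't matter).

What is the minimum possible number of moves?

Any route passes through c5 and d4 in some order between d1 and a2. Summing Manhattan distances along each leg and taking the cheapest ordering (d1 → d4 → c5 → a2) gives a lower bound of 3 + 2 + 5 = 10 moves.
A route of 10 moves achieves this: d1 → d2 → d3 → d4 → d5 → c5 → c4 → b4 → b3 → b2 → a2.
Since 10 matches the lower bound, it is optimal.

10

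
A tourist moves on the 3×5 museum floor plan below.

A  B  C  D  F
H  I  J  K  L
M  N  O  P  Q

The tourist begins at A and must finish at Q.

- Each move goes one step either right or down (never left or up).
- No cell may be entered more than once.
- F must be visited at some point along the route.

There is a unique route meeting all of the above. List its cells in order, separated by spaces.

A B C D F L Q

Moves only go right or down, so the column and row indices never decrease.
Route from A: right 4 to F, down 2 to Q — 6 moves in all.
Check: all required cells visited.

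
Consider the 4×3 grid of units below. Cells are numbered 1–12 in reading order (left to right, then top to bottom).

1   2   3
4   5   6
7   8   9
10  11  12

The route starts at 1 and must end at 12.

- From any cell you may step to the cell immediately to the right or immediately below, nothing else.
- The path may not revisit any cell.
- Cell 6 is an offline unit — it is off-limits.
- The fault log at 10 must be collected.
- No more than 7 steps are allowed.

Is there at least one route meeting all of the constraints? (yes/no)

yes

One route that works: 1 → 4 → 7 → 10 → 11 → 12.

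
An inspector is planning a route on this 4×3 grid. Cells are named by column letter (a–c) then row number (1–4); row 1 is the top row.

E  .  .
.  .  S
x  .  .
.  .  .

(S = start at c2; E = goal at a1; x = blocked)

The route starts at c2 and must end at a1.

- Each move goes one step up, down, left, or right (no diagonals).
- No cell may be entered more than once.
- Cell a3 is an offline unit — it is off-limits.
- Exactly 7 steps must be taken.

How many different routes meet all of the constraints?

Need simple routes of exactly 7 moves from c2 to a1 (Manhattan distance 3, so 2 moves are spent on a detour and 2 undoing it).
Enumerating: c2 c3 c4 b4 b3 b2 b1 a1 | c2 c3 c4 b4 b3 b2 a2 a1.
That gives 2 routes.

2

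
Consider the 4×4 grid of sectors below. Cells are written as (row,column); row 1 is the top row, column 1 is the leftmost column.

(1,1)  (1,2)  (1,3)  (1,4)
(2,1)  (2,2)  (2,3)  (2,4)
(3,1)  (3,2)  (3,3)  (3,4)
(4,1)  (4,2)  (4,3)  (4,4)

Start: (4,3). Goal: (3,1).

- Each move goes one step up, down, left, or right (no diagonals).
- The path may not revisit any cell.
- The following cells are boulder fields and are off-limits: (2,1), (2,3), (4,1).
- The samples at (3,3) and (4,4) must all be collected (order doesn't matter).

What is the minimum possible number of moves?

5

Any route passes through (3,3) and (4,4) in some order between (4,3) and (3,1). Summing Manhattan distances along each leg and taking the cheapest ordering ((4,3) → (4,4) → (3,3) → (3,1)) gives a lower bound of 1 + 2 + 2 = 5 moves.
A route of 5 moves achieves this: (4,3) → (4,4) → (3,4) → (3,3) → (3,2) → (3,1).
Since 5 matches the lower bound, it is optimal.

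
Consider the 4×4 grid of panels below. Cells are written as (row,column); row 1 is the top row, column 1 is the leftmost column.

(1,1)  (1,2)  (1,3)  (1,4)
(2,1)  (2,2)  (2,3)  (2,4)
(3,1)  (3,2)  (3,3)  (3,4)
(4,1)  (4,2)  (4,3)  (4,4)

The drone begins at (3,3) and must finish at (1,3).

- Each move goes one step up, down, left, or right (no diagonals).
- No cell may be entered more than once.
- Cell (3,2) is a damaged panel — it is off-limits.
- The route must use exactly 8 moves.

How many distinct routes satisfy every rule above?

5

Need simple routes of exactly 8 moves from (3,3) to (1,3) (Manhattan distance 2, so 3 moves are spent on a detour and 3 undoing it).
Enumerating: (3,3) (4,3) (4,2) (4,1) (3,1) (2,1) (1,1) (1,2) (1,3) | (3,3) (4,3) (4,2) (4,1) (3,1) (2,1) (2,2) (1,2) (1,3) | (3,3) (4,3) (4,2) (4,1) (3,1) (2,1) (2,2) (2,3) (1,3) | (3,3) (4,3) (4,4) (3,4) (2,4) (2,3) (2,2) (1,2) (1,3) | (3,3) (3,4) (2,4) (2,3) (2,2) (2,1) (1,1) (1,2) (1,3).
That gives 5 routes.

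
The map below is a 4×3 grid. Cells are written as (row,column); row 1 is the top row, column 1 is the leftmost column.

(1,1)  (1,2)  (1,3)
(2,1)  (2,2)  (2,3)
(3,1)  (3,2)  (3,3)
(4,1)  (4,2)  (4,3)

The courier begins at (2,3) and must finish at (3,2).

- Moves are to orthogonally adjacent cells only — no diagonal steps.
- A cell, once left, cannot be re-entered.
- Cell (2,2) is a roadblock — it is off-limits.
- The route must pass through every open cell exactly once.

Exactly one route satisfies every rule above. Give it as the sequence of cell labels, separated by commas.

(2,3), (1,3), (1,2), (1,1), (2,1), (3,1), (4,1), (4,2), (4,3), (3,3), (3,2)

Need to visit all 11 open cells exactly once, starting at (2,3) and ending at (3,2).
Cell (4,1) has only two open neighbours ((3,1) and (4,2)), so the path must pass straight through it: one of those is the cell it's entered from and the other is where it exits.
Route from (2,3): up to (1,3), 2× left (reaching (1,1)), 3× down (reaching (4,1)), 2× right (reaching (4,3)), up to (3,3), left to (3,2) — 10 moves in all.
Check: all 11 open cells covered.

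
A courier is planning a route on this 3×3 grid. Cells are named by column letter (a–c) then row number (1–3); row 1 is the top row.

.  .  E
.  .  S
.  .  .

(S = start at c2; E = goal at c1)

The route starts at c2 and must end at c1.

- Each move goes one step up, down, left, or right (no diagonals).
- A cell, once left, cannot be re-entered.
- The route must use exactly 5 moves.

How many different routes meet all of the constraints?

2

Need simple routes of exactly 5 moves from c2 to c1 (Manhattan distance 1, so 2 moves are spent on a detour and 2 undoing it).
Enumerating: c2 c3 b3 b2 b1 c1 | c2 b2 a2 a1 b1 c1.
That gives 2 routes.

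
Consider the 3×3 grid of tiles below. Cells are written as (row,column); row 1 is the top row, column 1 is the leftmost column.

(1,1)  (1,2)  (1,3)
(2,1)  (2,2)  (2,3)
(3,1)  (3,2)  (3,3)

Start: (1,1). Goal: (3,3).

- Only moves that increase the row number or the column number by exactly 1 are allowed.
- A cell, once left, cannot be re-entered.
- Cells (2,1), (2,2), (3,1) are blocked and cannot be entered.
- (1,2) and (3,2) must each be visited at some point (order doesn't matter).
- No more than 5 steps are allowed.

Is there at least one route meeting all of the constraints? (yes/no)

Right/down moves force the required cells to be taken in the order (1,2), (3,2). Every right/down route from (1,2) to (3,2) runs into a blocked cell, so that leg cannot be completed.

no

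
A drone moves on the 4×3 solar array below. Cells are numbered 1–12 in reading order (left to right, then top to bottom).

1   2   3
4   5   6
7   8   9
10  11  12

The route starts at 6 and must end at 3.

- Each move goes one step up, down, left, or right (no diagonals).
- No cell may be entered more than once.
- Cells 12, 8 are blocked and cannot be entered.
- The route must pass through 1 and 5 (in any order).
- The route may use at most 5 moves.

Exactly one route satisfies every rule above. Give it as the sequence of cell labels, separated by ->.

The budget equals the shortest possible length, so every move has to be on a shortest route through the required cells.
Route from 6: left 2 to 4, up 1 to 1, right 2 to 3 — 5 moves in all.
Check: all required cells visited; 5 ≤ 5 moves.

6 -> 5 -> 4 -> 1 -> 2 -> 3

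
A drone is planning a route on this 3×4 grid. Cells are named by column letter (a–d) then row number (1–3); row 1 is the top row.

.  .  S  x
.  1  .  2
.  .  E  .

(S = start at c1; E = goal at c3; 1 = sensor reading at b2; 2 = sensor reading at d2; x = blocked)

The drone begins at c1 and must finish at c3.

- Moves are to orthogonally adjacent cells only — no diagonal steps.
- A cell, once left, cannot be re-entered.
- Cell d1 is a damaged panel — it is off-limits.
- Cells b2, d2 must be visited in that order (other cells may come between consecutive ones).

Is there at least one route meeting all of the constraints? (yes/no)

One route that works: c1 → b1 → b2 → c2 → d2 → d3 → c3.

yes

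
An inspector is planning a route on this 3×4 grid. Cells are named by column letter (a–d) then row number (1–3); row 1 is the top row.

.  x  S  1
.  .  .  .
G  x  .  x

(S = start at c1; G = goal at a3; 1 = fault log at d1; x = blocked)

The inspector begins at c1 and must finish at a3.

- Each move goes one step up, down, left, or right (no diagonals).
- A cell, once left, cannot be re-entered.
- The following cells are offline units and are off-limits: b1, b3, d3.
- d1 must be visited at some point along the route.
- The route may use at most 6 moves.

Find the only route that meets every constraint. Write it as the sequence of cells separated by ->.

c1 -> d1 -> d2 -> c2 -> b2 -> a2 -> a3

Any route must reach d1 and still end at a3 within 6 moves, so the order of the required stops is forced.
Route from c1: right to d1, down to d2, 3× left (reaching a2), down to a3 — 6 moves in all.
Check: all required cells visited; 6 ≤ 6 moves.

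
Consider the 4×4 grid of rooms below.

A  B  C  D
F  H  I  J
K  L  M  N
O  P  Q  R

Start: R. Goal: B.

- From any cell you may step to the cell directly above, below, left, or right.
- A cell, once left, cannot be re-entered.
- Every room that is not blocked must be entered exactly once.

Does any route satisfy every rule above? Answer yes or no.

One route that works: R → N → J → D → C → I → M → Q → P → O → K → L → H → F → A → B.

yes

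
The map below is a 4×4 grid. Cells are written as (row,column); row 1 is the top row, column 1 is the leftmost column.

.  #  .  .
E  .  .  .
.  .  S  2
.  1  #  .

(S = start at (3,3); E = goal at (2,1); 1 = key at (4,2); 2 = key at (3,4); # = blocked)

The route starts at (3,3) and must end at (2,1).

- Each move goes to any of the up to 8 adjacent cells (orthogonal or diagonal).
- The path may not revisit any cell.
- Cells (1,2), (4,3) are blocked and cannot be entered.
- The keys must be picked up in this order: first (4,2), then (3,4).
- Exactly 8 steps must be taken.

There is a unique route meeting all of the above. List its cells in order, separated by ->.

The waypoints must appear in the order (4,2), (3,4), with no cell reused.
Route from (3,3): down-left 1 to (4,2), up 1 to (3,2), up-right 1 to (2,3), down-right 1 to (3,4), up 1 to (2,4), up-left 1 to (1,3), down-left 1 to (2,2), left 1 to (2,1) — 8 moves in all.
Check: order respected (1 at step 1, 2 at step 4); 8 moves as required.

(3,3) -> (4,2) -> (3,2) -> (2,3) -> (3,4) -> (2,4) -> (1,3) -> (2,2) -> (2,1)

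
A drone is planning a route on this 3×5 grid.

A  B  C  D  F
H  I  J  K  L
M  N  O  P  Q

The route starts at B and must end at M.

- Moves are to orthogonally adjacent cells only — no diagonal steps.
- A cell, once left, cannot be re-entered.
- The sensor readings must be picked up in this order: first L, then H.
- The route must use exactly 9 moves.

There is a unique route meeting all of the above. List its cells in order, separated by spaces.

B C D F L K J I H M

The waypoints must appear in the order L, H, with no cell reused.
Route from B: 3× right (reaching F), down to L, 4× left (reaching H), down to M — 9 moves in all.
Check: order respected (L at step 4, H at step 8); 9 moves as required.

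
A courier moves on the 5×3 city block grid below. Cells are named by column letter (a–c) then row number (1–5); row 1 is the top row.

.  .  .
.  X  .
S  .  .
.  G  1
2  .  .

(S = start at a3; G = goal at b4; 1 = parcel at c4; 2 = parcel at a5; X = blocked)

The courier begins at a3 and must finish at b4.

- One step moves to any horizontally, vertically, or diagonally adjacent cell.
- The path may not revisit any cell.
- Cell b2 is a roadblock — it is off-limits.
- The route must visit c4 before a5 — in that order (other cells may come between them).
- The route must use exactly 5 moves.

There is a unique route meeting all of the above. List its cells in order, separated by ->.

The waypoints must appear in the order c4, a5, with no cell reused.
Route from a3: right 1 to b3, down-right 1 to c4, down-left 1 to b5, left 1 to a5, up-right 1 to b4 — 5 moves in all.
Check: order respected (1 at step 2, 2 at step 4); 5 moves as required.

a3 -> b3 -> c4 -> b5 -> a5 -> b4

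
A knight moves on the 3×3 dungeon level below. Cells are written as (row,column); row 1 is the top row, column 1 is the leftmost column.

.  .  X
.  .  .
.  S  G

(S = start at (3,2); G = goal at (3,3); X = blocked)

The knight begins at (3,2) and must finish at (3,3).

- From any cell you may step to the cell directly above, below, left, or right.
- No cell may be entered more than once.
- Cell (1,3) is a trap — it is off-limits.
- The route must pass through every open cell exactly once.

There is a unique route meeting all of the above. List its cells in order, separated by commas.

Need to visit all 8 open cells exactly once, starting at (3,2) and ending at (3,3).
Route from (3,2): left 1 to (3,1), up 2 to (1,1), right 1 to (1,2), down 1 to (2,2), right 1 to (2,3), down 1 to (3,3) — 7 moves in all.
Check: all 8 open cells covered.

(3,2), (3,1), (2,1), (1,1), (1,2), (2,2), (2,3), (3,3)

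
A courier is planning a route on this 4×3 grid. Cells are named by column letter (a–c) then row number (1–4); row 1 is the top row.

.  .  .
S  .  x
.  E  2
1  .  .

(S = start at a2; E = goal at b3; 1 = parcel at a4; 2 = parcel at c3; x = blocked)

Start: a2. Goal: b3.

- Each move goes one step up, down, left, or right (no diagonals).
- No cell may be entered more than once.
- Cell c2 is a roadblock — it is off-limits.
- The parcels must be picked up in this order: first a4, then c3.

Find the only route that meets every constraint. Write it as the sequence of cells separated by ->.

a2 -> a3 -> a4 -> b4 -> c4 -> c3 -> b3

The waypoints must appear in the order a4, c3, with no cell reused.
Route from a2: down 2 to a4, right 2 to c4, up 1 to c3, left 1 to b3 — 6 moves in all.
Check: order respected (1 at step 2, 2 at step 5).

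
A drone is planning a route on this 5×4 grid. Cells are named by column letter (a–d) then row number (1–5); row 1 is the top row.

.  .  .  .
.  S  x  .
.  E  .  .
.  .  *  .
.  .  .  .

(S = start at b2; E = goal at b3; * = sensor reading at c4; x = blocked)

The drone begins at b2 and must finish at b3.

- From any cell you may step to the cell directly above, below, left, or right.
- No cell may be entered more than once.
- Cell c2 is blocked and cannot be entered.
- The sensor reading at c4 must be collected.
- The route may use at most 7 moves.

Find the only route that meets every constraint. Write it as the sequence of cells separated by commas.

The budget equals the shortest possible length, so every move has to be on a shortest route through the required cells.
Route from b2: left 1 to a2, down 2 to a4, right 2 to c4, up 1 to c3, left 1 to b3 — 7 moves in all.
Check: all required cells visited; 7 ≤ 7 moves.

b2, a2, a3, a4, b4, c4, c3, b3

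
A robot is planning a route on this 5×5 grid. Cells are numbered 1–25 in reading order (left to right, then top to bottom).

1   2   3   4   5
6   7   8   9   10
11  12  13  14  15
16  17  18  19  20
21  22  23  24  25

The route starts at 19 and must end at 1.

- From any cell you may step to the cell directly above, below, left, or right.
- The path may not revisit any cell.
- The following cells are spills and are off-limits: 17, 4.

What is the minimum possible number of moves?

6

The Manhattan distance from 19 to 1 is |4−1| + |4−1| = 6, so at least 6 moves are needed.
A route of 6 moves achieves this: 19 → 14 → 9 → 8 → 3 → 2 → 1.
Since 6 matches the lower bound, it is optimal.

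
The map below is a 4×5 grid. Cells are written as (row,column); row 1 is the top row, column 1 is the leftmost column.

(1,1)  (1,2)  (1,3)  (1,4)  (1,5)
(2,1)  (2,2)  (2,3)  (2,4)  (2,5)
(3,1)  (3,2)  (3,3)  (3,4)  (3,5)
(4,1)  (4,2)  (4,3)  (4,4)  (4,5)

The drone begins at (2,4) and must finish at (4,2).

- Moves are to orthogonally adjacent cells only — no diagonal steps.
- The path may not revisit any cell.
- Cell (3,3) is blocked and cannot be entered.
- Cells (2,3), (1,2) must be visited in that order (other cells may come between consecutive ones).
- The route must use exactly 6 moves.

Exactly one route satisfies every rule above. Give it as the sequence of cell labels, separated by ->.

The waypoints must appear in the order (2,3), (1,2), with no cell reused.
Route from (2,4): left 1 to (2,3), up 1 to (1,3), left 1 to (1,2), down 3 to (4,2) — 6 moves in all.
Check: order respected ((2,3) at step 1, (1,2) at step 3); 6 moves as required.

(2,4) -> (2,3) -> (1,3) -> (1,2) -> (2,2) -> (3,2) -> (4,2)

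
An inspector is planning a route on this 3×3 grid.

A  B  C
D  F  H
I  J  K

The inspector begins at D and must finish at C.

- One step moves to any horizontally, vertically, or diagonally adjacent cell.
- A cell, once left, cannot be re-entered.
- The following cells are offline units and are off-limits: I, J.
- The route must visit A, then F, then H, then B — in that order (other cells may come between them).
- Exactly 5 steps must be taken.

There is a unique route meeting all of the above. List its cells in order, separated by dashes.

The waypoints must appear in the order A, F, H, B, with no cell reused.
Route from D: up 1 to A, down-right 1 to F, right 1 to H, up-left 1 to B, right 1 to C — 5 moves in all.
Check: order respected (A at step 1, F at step 2, H at step 3, B at step 4); 5 moves as required.

D - A - F - H - B - C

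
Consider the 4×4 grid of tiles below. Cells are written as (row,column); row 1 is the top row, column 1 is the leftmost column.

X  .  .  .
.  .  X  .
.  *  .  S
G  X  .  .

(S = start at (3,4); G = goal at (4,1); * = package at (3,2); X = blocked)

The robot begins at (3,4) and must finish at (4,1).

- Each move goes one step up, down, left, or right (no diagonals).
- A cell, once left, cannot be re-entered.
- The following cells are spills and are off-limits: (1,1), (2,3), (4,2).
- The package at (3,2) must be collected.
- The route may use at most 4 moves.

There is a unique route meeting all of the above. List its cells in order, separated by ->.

Any route must reach (3,2) and still end at (4,1) within 4 moves, so the order of the required stops is forced.
Route from (3,4): left 3 to (3,1), down 1 to (4,1) — 4 moves in all.
Check: all required cells visited; 4 ≤ 4 moves.

(3,4) -> (3,3) -> (3,2) -> (3,1) -> (4,1)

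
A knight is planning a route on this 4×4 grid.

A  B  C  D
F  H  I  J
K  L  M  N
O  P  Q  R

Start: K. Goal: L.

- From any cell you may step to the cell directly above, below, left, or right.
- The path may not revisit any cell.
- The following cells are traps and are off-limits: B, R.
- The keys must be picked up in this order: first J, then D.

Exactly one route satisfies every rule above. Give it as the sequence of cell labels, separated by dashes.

K - O - P - Q - M - N - J - D - C - I - H - L

The waypoints must appear in the order J, D, with no cell reused.
Route from K: down 1 to O, right 2 to Q, up 1 to M, right 1 to N, up 2 to D, left 1 to C, down 1 to I, left 1 to H, down 1 to L — 11 moves in all.
Check: order respected (J at step 6, D at step 7).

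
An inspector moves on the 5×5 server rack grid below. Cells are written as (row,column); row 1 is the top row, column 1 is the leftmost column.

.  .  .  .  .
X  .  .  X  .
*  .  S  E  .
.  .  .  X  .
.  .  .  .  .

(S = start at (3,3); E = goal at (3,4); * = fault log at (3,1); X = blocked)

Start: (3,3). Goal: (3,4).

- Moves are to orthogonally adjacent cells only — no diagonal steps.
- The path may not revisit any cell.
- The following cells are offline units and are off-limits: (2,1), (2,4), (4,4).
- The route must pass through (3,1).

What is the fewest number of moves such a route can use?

Any route passes through (3,1) somewhere between (3,3) and (3,4). Summing Manhattan distances along the two legs ((3,3) → (3,1) → (3,4)) gives a lower bound of 2 + 3 = 5 moves.
The shortest route satisfying every rule uses 11 moves: (3,3) → (3,2) → (3,1) → (4,1) → (5,1) → (5,2) → (5,3) → (5,4) → (5,5) → (4,5) → (3,5) → (3,4).
The no-revisit rule (legs can't share cells) pushes the minimum above the 5-move bound; an exhaustive check rules out every length from 5 to 10 (on a 4-connected grid the length of any start-to-goal walk has the same parity as the Manhattan bound, so only lengths 5, 7, 9, … need checking), leaving 11 as the minimum.

11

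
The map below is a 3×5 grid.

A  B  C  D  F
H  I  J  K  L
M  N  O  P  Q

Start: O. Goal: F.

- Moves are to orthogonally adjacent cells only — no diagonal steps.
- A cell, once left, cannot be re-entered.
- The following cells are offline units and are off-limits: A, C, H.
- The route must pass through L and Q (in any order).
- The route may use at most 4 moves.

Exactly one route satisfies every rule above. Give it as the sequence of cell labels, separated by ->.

O -> P -> Q -> L -> F

The 4-move cap with required stops at L, Q leaves no slack for detours.
Route from O: 2× right (reaching Q), 2× up (reaching F) — 4 moves in all.
Check: all required cells visited; 4 ≤ 4 moves.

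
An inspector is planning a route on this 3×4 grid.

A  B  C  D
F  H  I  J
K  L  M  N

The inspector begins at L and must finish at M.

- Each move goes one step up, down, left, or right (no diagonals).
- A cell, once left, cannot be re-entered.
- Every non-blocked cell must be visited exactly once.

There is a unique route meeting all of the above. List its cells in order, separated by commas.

Need to visit all 12 open cells exactly once, starting at L and ending at M.
Cell D has only two open neighbours (J and C), so the path must pass straight through it: one of those is the cell it's entered from and the other is where it exits.
Route from L: left 1 to K, up 2 to A, right 1 to B, down 1 to H, right 1 to I, up 1 to C, right 1 to D, down 2 to N, left 1 to M — 11 moves in all.
Check: all 12 open cells covered.

L, K, F, A, B, H, I, C, D, J, N, M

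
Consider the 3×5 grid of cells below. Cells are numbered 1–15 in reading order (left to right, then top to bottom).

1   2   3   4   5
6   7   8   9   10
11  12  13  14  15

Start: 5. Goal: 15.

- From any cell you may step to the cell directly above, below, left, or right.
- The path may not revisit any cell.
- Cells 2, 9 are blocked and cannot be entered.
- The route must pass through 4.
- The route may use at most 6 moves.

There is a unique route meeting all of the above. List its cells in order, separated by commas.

The budget equals the shortest possible length, so every move has to be on a shortest route through the required cells.
Route from 5: 2× left (reaching 3), 2× down (reaching 13), 2× right (reaching 15) — 6 moves in all.
Check: all required cells visited; 6 ≤ 6 moves.

5, 4, 3, 8, 13, 14, 15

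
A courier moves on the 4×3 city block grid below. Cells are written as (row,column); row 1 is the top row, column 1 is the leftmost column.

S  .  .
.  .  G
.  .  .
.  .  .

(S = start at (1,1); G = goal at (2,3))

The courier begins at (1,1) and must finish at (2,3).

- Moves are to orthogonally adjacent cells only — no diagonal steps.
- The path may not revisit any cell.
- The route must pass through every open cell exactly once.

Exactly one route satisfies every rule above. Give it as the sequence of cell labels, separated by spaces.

(1,1) (2,1) (3,1) (4,1) (4,2) (4,3) (3,3) (3,2) (2,2) (1,2) (1,3) (2,3)

Need to visit all 12 open cells exactly once, starting at (1,1) and ending at (2,3).
Cell (4,3) has only two open neighbours ((3,3) and (4,2)), so the path must pass straight through it: one of those is the cell it's entered from and the other is where it exits.
Route from (1,1): down 3 to (4,1), right 2 to (4,3), up 1 to (3,3), left 1 to (3,2), up 2 to (1,2), right 1 to (1,3), down 1 to (2,3) — 11 moves in all.
Check: all 12 open cells covered.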